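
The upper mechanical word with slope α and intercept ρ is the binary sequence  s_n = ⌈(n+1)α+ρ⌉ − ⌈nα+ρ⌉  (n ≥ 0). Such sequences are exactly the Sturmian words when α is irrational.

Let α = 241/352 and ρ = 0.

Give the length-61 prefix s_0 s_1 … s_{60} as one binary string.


1110110110110110111011011011011011011101101101101101101110110

n=0: ⌈(1·241)/352⌉ − ⌈(0·241)/352⌉ = ⌈241/352⌉ − ⌈0/352⌉ = 1 − 0 = 1
n=1: ⌈(2·241)/352⌉ − ⌈(1·241)/352⌉ = ⌈482/352⌉ − ⌈241/352⌉ = 2 − 1 = 1
n=2: ⌈(3·241)/352⌉ − ⌈(2·241)/352⌉ = ⌈723/352⌉ − ⌈482/352⌉ = 3 − 2 = 1
n=3: ⌈(4·241)/352⌉ − ⌈(3·241)/352⌉ = ⌈964/352⌉ − ⌈723/352⌉ = 3 − 3 = 0
n=4: ⌈(5·241)/352⌉ − ⌈(4·241)/352⌉ = ⌈1205/352⌉ − ⌈964/352⌉ = 4 − 3 = 1
n=5: ⌈(6·241)/352⌉ − ⌈(5·241)/352⌉ = ⌈1446/352⌉ − ⌈1205/352⌉ = 5 − 4 = 1
n=6: ⌈(7·241)/352⌉ − ⌈(6·241)/352⌉ = ⌈1687/352⌉ − ⌈1446/352⌉ = 5 − 5 = 0
n=7: ⌈(8·241)/352⌉ − ⌈(7·241)/352⌉ = ⌈1928/352⌉ − ⌈1687/352⌉ = 6 − 5 = 1
n=8: ⌈(9·241)/352⌉ − ⌈(8·241)/352⌉ = ⌈2169/352⌉ − ⌈1928/352⌉ = 7 − 6 = 1
n=9: ⌈(10·241)/352⌉ − ⌈(9·241)/352⌉ = ⌈2410/352⌉ − ⌈2169/352⌉ = 7 − 7 = 0
n=10: ⌈(11·241)/352⌉ − ⌈(10·241)/352⌉ = ⌈2651/352⌉ − ⌈2410/352⌉ = 8 − 7 = 1
n=11: ⌈(12·241)/352⌉ − ⌈(11·241)/352⌉ = ⌈2892/352⌉ − ⌈2651/352⌉ = 9 − 8 = 1
n=12: ⌈(13·241)/352⌉ − ⌈(12·241)/352⌉ = ⌈3133/352⌉ − ⌈2892/352⌉ = 9 − 9 = 0
n=13: ⌈(14·241)/352⌉ − ⌈(13·241)/352⌉ = ⌈3374/352⌉ − ⌈3133/352⌉ = 10 − 9 = 1
n=14: ⌈(15·241)/352⌉ − ⌈(14·241)/352⌉ = ⌈3615/352⌉ − ⌈3374/352⌉ = 11 − 10 = 1
n=15: ⌈(16·241)/352⌉ − ⌈(15·241)/352⌉ = ⌈3856/352⌉ − ⌈3615/352⌉ = 11 − 11 = 0
n=16: ⌈(17·241)/352⌉ − ⌈(16·241)/352⌉ = ⌈4097/352⌉ − ⌈3856/352⌉ = 12 − 11 = 1
n=17: ⌈(18·241)/352⌉ − ⌈(17·241)/352⌉ = ⌈4338/352⌉ − ⌈4097/352⌉ = 13 − 12 = 1
n=18: ⌈(19·241)/352⌉ − ⌈(18·241)/352⌉ = ⌈4579/352⌉ − ⌈4338/352⌉ = 14 − 13 = 1
n=19: ⌈(20·241)/352⌉ − ⌈(19·241)/352⌉ = ⌈4820/352⌉ − ⌈4579/352⌉ = 14 − 14 = 0
n=20: ⌈(21·241)/352⌉ − ⌈(20·241)/352⌉ = ⌈5061/352⌉ − ⌈4820/352⌉ = 15 − 14 = 1
n=21: ⌈(22·241)/352⌉ − ⌈(21·241)/352⌉ = ⌈5302/352⌉ − ⌈5061/352⌉ = 16 − 15 = 1
n=22: ⌈(23·241)/352⌉ − ⌈(22·241)/352⌉ = ⌈5543/352⌉ − ⌈5302/352⌉ = 16 − 16 = 0
n=23: ⌈(24·241)/352⌉ − ⌈(23·241)/352⌉ = ⌈5784/352⌉ − ⌈5543/352⌉ = 17 − 16 = 1
n=24: ⌈(25·241)/352⌉ − ⌈(24·241)/352⌉ = ⌈6025/352⌉ − ⌈5784/352⌉ = 18 − 17 = 1
n=25: ⌈(26·241)/352⌉ − ⌈(25·241)/352⌉ = ⌈6266/352⌉ − ⌈6025/352⌉ = 18 − 18 = 0
n=26: ⌈(27·241)/352⌉ − ⌈(26·241)/352⌉ = ⌈6507/352⌉ − ⌈6266/352⌉ = 19 − 18 = 1
n=27: ⌈(28·241)/352⌉ − ⌈(27·241)/352⌉ = ⌈6748/352⌉ − ⌈6507/352⌉ = 20 − 19 = 1
n=28: ⌈(29·241)/352⌉ − ⌈(28·241)/352⌉ = ⌈6989/352⌉ − ⌈6748/352⌉ = 20 − 20 = 0
n=29: ⌈(30·241)/352⌉ − ⌈(29·241)/352⌉ = ⌈7230/352⌉ − ⌈6989/352⌉ = 21 − 20 = 1
n=30: ⌈(31·241)/352⌉ − ⌈(30·241)/352⌉ = ⌈7471/352⌉ − ⌈7230/352⌉ = 22 − 21 = 1
n=31: ⌈(32·241)/352⌉ − ⌈(31·241)/352⌉ = ⌈7712/352⌉ − ⌈7471/352⌉ = 22 − 22 = 0
n=32: ⌈(33·241)/352⌉ − ⌈(32·241)/352⌉ = ⌈7953/352⌉ − ⌈7712/352⌉ = 23 − 22 = 1
n=33: ⌈(34·241)/352⌉ − ⌈(33·241)/352⌉ = ⌈8194/352⌉ − ⌈7953/352⌉ = 24 − 23 = 1
n=34: ⌈(35·241)/352⌉ − ⌈(34·241)/352⌉ = ⌈8435/352⌉ − ⌈8194/352⌉ = 24 − 24 = 0
n=35: ⌈(36·241)/352⌉ − ⌈(35·241)/352⌉ = ⌈8676/352⌉ − ⌈8435/352⌉ = 25 − 24 = 1
n=36: ⌈(37·241)/352⌉ − ⌈(36·241)/352⌉ = ⌈8917/352⌉ − ⌈8676/352⌉ = 26 − 25 = 1
n=37: ⌈(38·241)/352⌉ − ⌈(37·241)/352⌉ = ⌈9158/352⌉ − ⌈8917/352⌉ = 27 − 26 = 1
n=38: ⌈(39·241)/352⌉ − ⌈(38·241)/352⌉ = ⌈9399/352⌉ − ⌈9158/352⌉ = 27 − 27 = 0
n=39: ⌈(40·241)/352⌉ − ⌈(39·241)/352⌉ = ⌈9640/352⌉ − ⌈9399/352⌉ = 28 − 27 = 1
n=40: ⌈(41·241)/352⌉ − ⌈(40·241)/352⌉ = ⌈9881/352⌉ − ⌈9640/352⌉ = 29 − 28 = 1
n=41: ⌈(42·241)/352⌉ − ⌈(41·241)/352⌉ = ⌈10122/352⌉ − ⌈9881/352⌉ = 29 − 29 = 0
n=42: ⌈(43·241)/352⌉ − ⌈(42·241)/352⌉ = ⌈10363/352⌉ − ⌈10122/352⌉ = 30 − 29 = 1
n=43: ⌈(44·241)/352⌉ − ⌈(43·241)/352⌉ = ⌈10604/352⌉ − ⌈10363/352⌉ = 31 − 30 = 1
n=44: ⌈(45·241)/352⌉ − ⌈(44·241)/352⌉ = ⌈10845/352⌉ − ⌈10604/352⌉ = 31 − 31 = 0
n=45: ⌈(46·241)/352⌉ − ⌈(45·241)/352⌉ = ⌈11086/352⌉ − ⌈10845/352⌉ = 32 − 31 = 1
n=46: ⌈(47·241)/352⌉ − ⌈(46·241)/352⌉ = ⌈11327/352⌉ − ⌈11086/352⌉ = 33 − 32 = 1
n=47: ⌈(48·241)/352⌉ − ⌈(47·241)/352⌉ = ⌈11568/352⌉ − ⌈11327/352⌉ = 33 − 33 = 0
n=48: ⌈(49·241)/352⌉ − ⌈(48·241)/352⌉ = ⌈11809/352⌉ − ⌈11568/352⌉ = 34 − 33 = 1
n=49: ⌈(50·241)/352⌉ − ⌈(49·241)/352⌉ = ⌈12050/352⌉ − ⌈11809/352⌉ = 35 − 34 = 1
n=50: ⌈(51·241)/352⌉ − ⌈(50·241)/352⌉ = ⌈12291/352⌉ − ⌈12050/352⌉ = 35 − 35 = 0
n=51: ⌈(52·241)/352⌉ − ⌈(51·241)/352⌉ = ⌈12532/352⌉ − ⌈12291/352⌉ = 36 − 35 = 1
n=52: ⌈(53·241)/352⌉ − ⌈(52·241)/352⌉ = ⌈12773/352⌉ − ⌈12532/352⌉ = 37 − 36 = 1
n=53: ⌈(54·241)/352⌉ − ⌈(53·241)/352⌉ = ⌈13014/352⌉ − ⌈12773/352⌉ = 37 − 37 = 0
n=54: ⌈(55·241)/352⌉ − ⌈(54·241)/352⌉ = ⌈13255/352⌉ − ⌈13014/352⌉ = 38 − 37 = 1
n=55: ⌈(56·241)/352⌉ − ⌈(55·241)/352⌉ = ⌈13496/352⌉ − ⌈13255/352⌉ = 39 − 38 = 1
n=56: ⌈(57·241)/352⌉ − ⌈(56·241)/352⌉ = ⌈13737/352⌉ − ⌈13496/352⌉ = 40 − 39 = 1
n=57: ⌈(58·241)/352⌉ − ⌈(57·241)/352⌉ = ⌈13978/352⌉ − ⌈13737/352⌉ = 40 − 40 = 0
n=58: ⌈(59·241)/352⌉ − ⌈(58·241)/352⌉ = ⌈14219/352⌉ − ⌈13978/352⌉ = 41 − 40 = 1
n=59: ⌈(60·241)/352⌉ − ⌈(59·241)/352⌉ = ⌈14460/352⌉ − ⌈14219/352⌉ = 42 − 41 = 1
n=60: ⌈(61·241)/352⌉ − ⌈(60·241)/352⌉ = ⌈14701/352⌉ − ⌈14460/352⌉ = 42 − 42 = 0


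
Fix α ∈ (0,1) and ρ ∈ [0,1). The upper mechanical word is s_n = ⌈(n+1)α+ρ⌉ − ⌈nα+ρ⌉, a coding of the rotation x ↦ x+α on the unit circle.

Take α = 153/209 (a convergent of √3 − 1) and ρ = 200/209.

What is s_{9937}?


1

(n+1)α + ρ = (9938·153 + 200) / 209 = 1520714/209
nα + ρ     = (9937·153 + 200) / 209 = 1520561/209
⌈1520714/209⌉ = 7277,  ⌈1520561/209⌉ = 7276
s_{9937} = 7277 − 7276 = 1


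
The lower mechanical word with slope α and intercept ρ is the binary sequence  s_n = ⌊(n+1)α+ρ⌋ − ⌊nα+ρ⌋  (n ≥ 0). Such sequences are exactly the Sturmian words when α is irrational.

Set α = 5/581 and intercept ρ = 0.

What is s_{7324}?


(n+1)α + ρ = (7325·5) / 581 = 36625/581
nα + ρ     = (7324·5) / 581 = 36620/581
⌊36625/581⌋ = 63,  ⌊36620/581⌋ = 63
s_{7324} = 63 − 63 = 0

0


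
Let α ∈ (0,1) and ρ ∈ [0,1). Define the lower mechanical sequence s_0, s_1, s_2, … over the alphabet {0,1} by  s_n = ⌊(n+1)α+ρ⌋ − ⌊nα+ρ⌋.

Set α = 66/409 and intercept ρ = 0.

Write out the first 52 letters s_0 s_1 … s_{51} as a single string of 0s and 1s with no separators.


0000001000001000001000001000001000000100000100000100

n=0: ⌊(1·66)/409⌋ − ⌊(0·66)/409⌋ = ⌊66/409⌋ − ⌊0/409⌋ = 0 − 0 = 0
n=1: ⌊(2·66)/409⌋ − ⌊(1·66)/409⌋ = ⌊132/409⌋ − ⌊66/409⌋ = 0 − 0 = 0
n=2: ⌊(3·66)/409⌋ − ⌊(2·66)/409⌋ = ⌊198/409⌋ − ⌊132/409⌋ = 0 − 0 = 0
n=3: ⌊(4·66)/409⌋ − ⌊(3·66)/409⌋ = ⌊264/409⌋ − ⌊198/409⌋ = 0 − 0 = 0
n=4: ⌊(5·66)/409⌋ − ⌊(4·66)/409⌋ = ⌊330/409⌋ − ⌊264/409⌋ = 0 − 0 = 0
n=5: ⌊(6·66)/409⌋ − ⌊(5·66)/409⌋ = ⌊396/409⌋ − ⌊330/409⌋ = 0 − 0 = 0
n=6: ⌊(7·66)/409⌋ − ⌊(6·66)/409⌋ = ⌊462/409⌋ − ⌊396/409⌋ = 1 − 0 = 1
n=7: ⌊(8·66)/409⌋ − ⌊(7·66)/409⌋ = ⌊528/409⌋ − ⌊462/409⌋ = 1 − 1 = 0
n=8: ⌊(9·66)/409⌋ − ⌊(8·66)/409⌋ = ⌊594/409⌋ − ⌊528/409⌋ = 1 − 1 = 0
n=9: ⌊(10·66)/409⌋ − ⌊(9·66)/409⌋ = ⌊660/409⌋ − ⌊594/409⌋ = 1 − 1 = 0
n=10: ⌊(11·66)/409⌋ − ⌊(10·66)/409⌋ = ⌊726/409⌋ − ⌊660/409⌋ = 1 − 1 = 0
n=11: ⌊(12·66)/409⌋ − ⌊(11·66)/409⌋ = ⌊792/409⌋ − ⌊726/409⌋ = 1 − 1 = 0
n=12: ⌊(13·66)/409⌋ − ⌊(12·66)/409⌋ = ⌊858/409⌋ − ⌊792/409⌋ = 2 − 1 = 1
n=13: ⌊(14·66)/409⌋ − ⌊(13·66)/409⌋ = ⌊924/409⌋ − ⌊858/409⌋ = 2 − 2 = 0
n=14: ⌊(15·66)/409⌋ − ⌊(14·66)/409⌋ = ⌊990/409⌋ − ⌊924/409⌋ = 2 − 2 = 0
n=15: ⌊(16·66)/409⌋ − ⌊(15·66)/409⌋ = ⌊1056/409⌋ − ⌊990/409⌋ = 2 − 2 = 0
n=16: ⌊(17·66)/409⌋ − ⌊(16·66)/409⌋ = ⌊1122/409⌋ − ⌊1056/409⌋ = 2 − 2 = 0
n=17: ⌊(18·66)/409⌋ − ⌊(17·66)/409⌋ = ⌊1188/409⌋ − ⌊1122/409⌋ = 2 − 2 = 0
n=18: ⌊(19·66)/409⌋ − ⌊(18·66)/409⌋ = ⌊1254/409⌋ − ⌊1188/409⌋ = 3 − 2 = 1
n=19: ⌊(20·66)/409⌋ − ⌊(19·66)/409⌋ = ⌊1320/409⌋ − ⌊1254/409⌋ = 3 − 3 = 0
n=20: ⌊(21·66)/409⌋ − ⌊(20·66)/409⌋ = ⌊1386/409⌋ − ⌊1320/409⌋ = 3 − 3 = 0
n=21: ⌊(22·66)/409⌋ − ⌊(21·66)/409⌋ = ⌊1452/409⌋ − ⌊1386/409⌋ = 3 − 3 = 0
n=22: ⌊(23·66)/409⌋ − ⌊(22·66)/409⌋ = ⌊1518/409⌋ − ⌊1452/409⌋ = 3 − 3 = 0
n=23: ⌊(24·66)/409⌋ − ⌊(23·66)/409⌋ = ⌊1584/409⌋ − ⌊1518/409⌋ = 3 − 3 = 0
n=24: ⌊(25·66)/409⌋ − ⌊(24·66)/409⌋ = ⌊1650/409⌋ − ⌊1584/409⌋ = 4 − 3 = 1
n=25: ⌊(26·66)/409⌋ − ⌊(25·66)/409⌋ = ⌊1716/409⌋ − ⌊1650/409⌋ = 4 − 4 = 0
n=26: ⌊(27·66)/409⌋ − ⌊(26·66)/409⌋ = ⌊1782/409⌋ − ⌊1716/409⌋ = 4 − 4 = 0
n=27: ⌊(28·66)/409⌋ − ⌊(27·66)/409⌋ = ⌊1848/409⌋ − ⌊1782/409⌋ = 4 − 4 = 0
n=28: ⌊(29·66)/409⌋ − ⌊(28·66)/409⌋ = ⌊1914/409⌋ − ⌊1848/409⌋ = 4 − 4 = 0
n=29: ⌊(30·66)/409⌋ − ⌊(29·66)/409⌋ = ⌊1980/409⌋ − ⌊1914/409⌋ = 4 − 4 = 0
n=30: ⌊(31·66)/409⌋ − ⌊(30·66)/409⌋ = ⌊2046/409⌋ − ⌊1980/409⌋ = 5 − 4 = 1
n=31: ⌊(32·66)/409⌋ − ⌊(31·66)/409⌋ = ⌊2112/409⌋ − ⌊2046/409⌋ = 5 − 5 = 0
n=32: ⌊(33·66)/409⌋ − ⌊(32·66)/409⌋ = ⌊2178/409⌋ − ⌊2112/409⌋ = 5 − 5 = 0
n=33: ⌊(34·66)/409⌋ − ⌊(33·66)/409⌋ = ⌊2244/409⌋ − ⌊2178/409⌋ = 5 − 5 = 0
n=34: ⌊(35·66)/409⌋ − ⌊(34·66)/409⌋ = ⌊2310/409⌋ − ⌊2244/409⌋ = 5 − 5 = 0
n=35: ⌊(36·66)/409⌋ − ⌊(35·66)/409⌋ = ⌊2376/409⌋ − ⌊2310/409⌋ = 5 − 5 = 0
n=36: ⌊(37·66)/409⌋ − ⌊(36·66)/409⌋ = ⌊2442/409⌋ − ⌊2376/409⌋ = 5 − 5 = 0
n=37: ⌊(38·66)/409⌋ − ⌊(37·66)/409⌋ = ⌊2508/409⌋ − ⌊2442/409⌋ = 6 − 5 = 1
n=38: ⌊(39·66)/409⌋ − ⌊(38·66)/409⌋ = ⌊2574/409⌋ − ⌊2508/409⌋ = 6 − 6 = 0
n=39: ⌊(40·66)/409⌋ − ⌊(39·66)/409⌋ = ⌊2640/409⌋ − ⌊2574/409⌋ = 6 − 6 = 0
n=40: ⌊(41·66)/409⌋ − ⌊(40·66)/409⌋ = ⌊2706/409⌋ − ⌊2640/409⌋ = 6 − 6 = 0
n=41: ⌊(42·66)/409⌋ − ⌊(41·66)/409⌋ = ⌊2772/409⌋ − ⌊2706/409⌋ = 6 − 6 = 0
n=42: ⌊(43·66)/409⌋ − ⌊(42·66)/409⌋ = ⌊2838/409⌋ − ⌊2772/409⌋ = 6 − 6 = 0
n=43: ⌊(44·66)/409⌋ − ⌊(43·66)/409⌋ = ⌊2904/409⌋ − ⌊2838/409⌋ = 7 − 6 = 1
n=44: ⌊(45·66)/409⌋ − ⌊(44·66)/409⌋ = ⌊2970/409⌋ − ⌊2904/409⌋ = 7 − 7 = 0
n=45: ⌊(46·66)/409⌋ − ⌊(45·66)/409⌋ = ⌊3036/409⌋ − ⌊2970/409⌋ = 7 − 7 = 0
n=46: ⌊(47·66)/409⌋ − ⌊(46·66)/409⌋ = ⌊3102/409⌋ − ⌊3036/409⌋ = 7 − 7 = 0
n=47: ⌊(48·66)/409⌋ − ⌊(47·66)/409⌋ = ⌊3168/409⌋ − ⌊3102/409⌋ = 7 − 7 = 0
n=48: ⌊(49·66)/409⌋ − ⌊(48·66)/409⌋ = ⌊3234/409⌋ − ⌊3168/409⌋ = 7 − 7 = 0
n=49: ⌊(50·66)/409⌋ − ⌊(49·66)/409⌋ = ⌊3300/409⌋ − ⌊3234/409⌋ = 8 − 7 = 1
n=50: ⌊(51·66)/409⌋ − ⌊(50·66)/409⌋ = ⌊3366/409⌋ − ⌊3300/409⌋ = 8 − 8 = 0
n=51: ⌊(52·66)/409⌋ − ⌊(51·66)/409⌋ = ⌊3432/409⌋ − ⌊3366/409⌋ = 8 − 8 = 0


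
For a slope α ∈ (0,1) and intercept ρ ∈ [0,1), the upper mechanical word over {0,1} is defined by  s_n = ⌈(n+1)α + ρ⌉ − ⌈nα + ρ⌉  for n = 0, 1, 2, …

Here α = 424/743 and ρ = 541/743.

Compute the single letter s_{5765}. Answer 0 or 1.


1

(n+1)α + ρ = (5766·424 + 541) / 743 = 2445325/743
nα + ρ     = (5765·424 + 541) / 743 = 2444901/743
⌈2445325/743⌉ = 3292,  ⌈2444901/743⌉ = 3291
s_{5765} = 3292 − 3291 = 1


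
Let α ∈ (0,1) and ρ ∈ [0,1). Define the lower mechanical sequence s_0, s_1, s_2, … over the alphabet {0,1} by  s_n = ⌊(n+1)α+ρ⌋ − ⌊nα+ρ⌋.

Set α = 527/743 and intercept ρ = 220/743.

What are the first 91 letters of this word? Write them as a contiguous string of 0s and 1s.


1011011011101101110110111011011011101101110110111011011101101101110110111011011101101110110

n=0: ⌊(1·527+220)/743⌋ − ⌊(0·527+220)/743⌋ = ⌊747/743⌋ − ⌊220/743⌋ = 1 − 0 = 1
n=1: ⌊(2·527+220)/743⌋ − ⌊(1·527+220)/743⌋ = ⌊1274/743⌋ − ⌊747/743⌋ = 1 − 1 = 0
n=2: ⌊(3·527+220)/743⌋ − ⌊(2·527+220)/743⌋ = ⌊1801/743⌋ − ⌊1274/743⌋ = 2 − 1 = 1
n=3: ⌊(4·527+220)/743⌋ − ⌊(3·527+220)/743⌋ = ⌊2328/743⌋ − ⌊1801/743⌋ = 3 − 2 = 1
n=4: ⌊(5·527+220)/743⌋ − ⌊(4·527+220)/743⌋ = ⌊2855/743⌋ − ⌊2328/743⌋ = 3 − 3 = 0
n=5: ⌊(6·527+220)/743⌋ − ⌊(5·527+220)/743⌋ = ⌊3382/743⌋ − ⌊2855/743⌋ = 4 − 3 = 1
n=6: ⌊(7·527+220)/743⌋ − ⌊(6·527+220)/743⌋ = ⌊3909/743⌋ − ⌊3382/743⌋ = 5 − 4 = 1
n=7: ⌊(8·527+220)/743⌋ − ⌊(7·527+220)/743⌋ = ⌊4436/743⌋ − ⌊3909/743⌋ = 5 − 5 = 0
n=8: ⌊(9·527+220)/743⌋ − ⌊(8·527+220)/743⌋ = ⌊4963/743⌋ − ⌊4436/743⌋ = 6 − 5 = 1
n=9: ⌊(10·527+220)/743⌋ − ⌊(9·527+220)/743⌋ = ⌊5490/743⌋ − ⌊4963/743⌋ = 7 − 6 = 1
n=10: ⌊(11·527+220)/743⌋ − ⌊(10·527+220)/743⌋ = ⌊6017/743⌋ − ⌊5490/743⌋ = 8 − 7 = 1
n=11: ⌊(12·527+220)/743⌋ − ⌊(11·527+220)/743⌋ = ⌊6544/743⌋ − ⌊6017/743⌋ = 8 − 8 = 0
n=12: ⌊(13·527+220)/743⌋ − ⌊(12·527+220)/743⌋ = ⌊7071/743⌋ − ⌊6544/743⌋ = 9 − 8 = 1
n=13: ⌊(14·527+220)/743⌋ − ⌊(13·527+220)/743⌋ = ⌊7598/743⌋ − ⌊7071/743⌋ = 10 − 9 = 1
n=14: ⌊(15·527+220)/743⌋ − ⌊(14·527+220)/743⌋ = ⌊8125/743⌋ − ⌊7598/743⌋ = 10 − 10 = 0
n=15: ⌊(16·527+220)/743⌋ − ⌊(15·527+220)/743⌋ = ⌊8652/743⌋ − ⌊8125/743⌋ = 11 − 10 = 1
n=16: ⌊(17·527+220)/743⌋ − ⌊(16·527+220)/743⌋ = ⌊9179/743⌋ − ⌊8652/743⌋ = 12 − 11 = 1
n=17: ⌊(18·527+220)/743⌋ − ⌊(17·527+220)/743⌋ = ⌊9706/743⌋ − ⌊9179/743⌋ = 13 − 12 = 1
n=18: ⌊(19·527+220)/743⌋ − ⌊(18·527+220)/743⌋ = ⌊10233/743⌋ − ⌊9706/743⌋ = 13 − 13 = 0
n=19: ⌊(20·527+220)/743⌋ − ⌊(19·527+220)/743⌋ = ⌊10760/743⌋ − ⌊10233/743⌋ = 14 − 13 = 1
n=20: ⌊(21·527+220)/743⌋ − ⌊(20·527+220)/743⌋ = ⌊11287/743⌋ − ⌊10760/743⌋ = 15 − 14 = 1
n=21: ⌊(22·527+220)/743⌋ − ⌊(21·527+220)/743⌋ = ⌊11814/743⌋ − ⌊11287/743⌋ = 15 − 15 = 0
n=22: ⌊(23·527+220)/743⌋ − ⌊(22·527+220)/743⌋ = ⌊12341/743⌋ − ⌊11814/743⌋ = 16 − 15 = 1
n=23: ⌊(24·527+220)/743⌋ − ⌊(23·527+220)/743⌋ = ⌊12868/743⌋ − ⌊12341/743⌋ = 17 − 16 = 1
n=24: ⌊(25·527+220)/743⌋ − ⌊(24·527+220)/743⌋ = ⌊13395/743⌋ − ⌊12868/743⌋ = 18 − 17 = 1
n=25: ⌊(26·527+220)/743⌋ − ⌊(25·527+220)/743⌋ = ⌊13922/743⌋ − ⌊13395/743⌋ = 18 − 18 = 0
n=26: ⌊(27·527+220)/743⌋ − ⌊(26·527+220)/743⌋ = ⌊14449/743⌋ − ⌊13922/743⌋ = 19 − 18 = 1
n=27: ⌊(28·527+220)/743⌋ − ⌊(27·527+220)/743⌋ = ⌊14976/743⌋ − ⌊14449/743⌋ = 20 − 19 = 1
n=28: ⌊(29·527+220)/743⌋ − ⌊(28·527+220)/743⌋ = ⌊15503/743⌋ − ⌊14976/743⌋ = 20 − 20 = 0
n=29: ⌊(30·527+220)/743⌋ − ⌊(29·527+220)/743⌋ = ⌊16030/743⌋ − ⌊15503/743⌋ = 21 − 20 = 1
n=30: ⌊(31·527+220)/743⌋ − ⌊(30·527+220)/743⌋ = ⌊16557/743⌋ − ⌊16030/743⌋ = 22 − 21 = 1
n=31: ⌊(32·527+220)/743⌋ − ⌊(31·527+220)/743⌋ = ⌊17084/743⌋ − ⌊16557/743⌋ = 22 − 22 = 0
n=32: ⌊(33·527+220)/743⌋ − ⌊(32·527+220)/743⌋ = ⌊17611/743⌋ − ⌊17084/743⌋ = 23 − 22 = 1
n=33: ⌊(34·527+220)/743⌋ − ⌊(33·527+220)/743⌋ = ⌊18138/743⌋ − ⌊17611/743⌋ = 24 − 23 = 1
n=34: ⌊(35·527+220)/743⌋ − ⌊(34·527+220)/743⌋ = ⌊18665/743⌋ − ⌊18138/743⌋ = 25 − 24 = 1
n=35: ⌊(36·527+220)/743⌋ − ⌊(35·527+220)/743⌋ = ⌊19192/743⌋ − ⌊18665/743⌋ = 25 − 25 = 0
n=36: ⌊(37·527+220)/743⌋ − ⌊(36·527+220)/743⌋ = ⌊19719/743⌋ − ⌊19192/743⌋ = 26 − 25 = 1
n=37: ⌊(38·527+220)/743⌋ − ⌊(37·527+220)/743⌋ = ⌊20246/743⌋ − ⌊19719/743⌋ = 27 − 26 = 1
n=38: ⌊(39·527+220)/743⌋ − ⌊(38·527+220)/743⌋ = ⌊20773/743⌋ − ⌊20246/743⌋ = 27 − 27 = 0
n=39: ⌊(40·527+220)/743⌋ − ⌊(39·527+220)/743⌋ = ⌊21300/743⌋ − ⌊20773/743⌋ = 28 − 27 = 1
n=40: ⌊(41·527+220)/743⌋ − ⌊(40·527+220)/743⌋ = ⌊21827/743⌋ − ⌊21300/743⌋ = 29 − 28 = 1
n=41: ⌊(42·527+220)/743⌋ − ⌊(41·527+220)/743⌋ = ⌊22354/743⌋ − ⌊21827/743⌋ = 30 − 29 = 1
n=42: ⌊(43·527+220)/743⌋ − ⌊(42·527+220)/743⌋ = ⌊22881/743⌋ − ⌊22354/743⌋ = 30 − 30 = 0
n=43: ⌊(44·527+220)/743⌋ − ⌊(43·527+220)/743⌋ = ⌊23408/743⌋ − ⌊22881/743⌋ = 31 − 30 = 1
n=44: ⌊(45·527+220)/743⌋ − ⌊(44·527+220)/743⌋ = ⌊23935/743⌋ − ⌊23408/743⌋ = 32 − 31 = 1
n=45: ⌊(46·527+220)/743⌋ − ⌊(45·527+220)/743⌋ = ⌊24462/743⌋ − ⌊23935/743⌋ = 32 − 32 = 0
n=46: ⌊(47·527+220)/743⌋ − ⌊(46·527+220)/743⌋ = ⌊24989/743⌋ − ⌊24462/743⌋ = 33 − 32 = 1
n=47: ⌊(48·527+220)/743⌋ − ⌊(47·527+220)/743⌋ = ⌊25516/743⌋ − ⌊24989/743⌋ = 34 − 33 = 1
n=48: ⌊(49·527+220)/743⌋ − ⌊(48·527+220)/743⌋ = ⌊26043/743⌋ − ⌊25516/743⌋ = 35 − 34 = 1
n=49: ⌊(50·527+220)/743⌋ − ⌊(49·527+220)/743⌋ = ⌊26570/743⌋ − ⌊26043/743⌋ = 35 − 35 = 0
n=50: ⌊(51·527+220)/743⌋ − ⌊(50·527+220)/743⌋ = ⌊27097/743⌋ − ⌊26570/743⌋ = 36 − 35 = 1
n=51: ⌊(52·527+220)/743⌋ − ⌊(51·527+220)/743⌋ = ⌊27624/743⌋ − ⌊27097/743⌋ = 37 − 36 = 1
n=52: ⌊(53·527+220)/743⌋ − ⌊(52·527+220)/743⌋ = ⌊28151/743⌋ − ⌊27624/743⌋ = 37 − 37 = 0
n=53: ⌊(54·527+220)/743⌋ − ⌊(53·527+220)/743⌋ = ⌊28678/743⌋ − ⌊28151/743⌋ = 38 − 37 = 1
n=54: ⌊(55·527+220)/743⌋ − ⌊(54·527+220)/743⌋ = ⌊29205/743⌋ − ⌊28678/743⌋ = 39 − 38 = 1
n=55: ⌊(56·527+220)/743⌋ − ⌊(55·527+220)/743⌋ = ⌊29732/743⌋ − ⌊29205/743⌋ = 40 − 39 = 1
n=56: ⌊(57·527+220)/743⌋ − ⌊(56·527+220)/743⌋ = ⌊30259/743⌋ − ⌊29732/743⌋ = 40 − 40 = 0
n=57: ⌊(58·527+220)/743⌋ − ⌊(57·527+220)/743⌋ = ⌊30786/743⌋ − ⌊30259/743⌋ = 41 − 40 = 1
n=58: ⌊(59·527+220)/743⌋ − ⌊(58·527+220)/743⌋ = ⌊31313/743⌋ − ⌊30786/743⌋ = 42 − 41 = 1
n=59: ⌊(60·527+220)/743⌋ − ⌊(59·527+220)/743⌋ = ⌊31840/743⌋ − ⌊31313/743⌋ = 42 − 42 = 0
n=60: ⌊(61·527+220)/743⌋ − ⌊(60·527+220)/743⌋ = ⌊32367/743⌋ − ⌊31840/743⌋ = 43 − 42 = 1
n=61: ⌊(62·527+220)/743⌋ − ⌊(61·527+220)/743⌋ = ⌊32894/743⌋ − ⌊32367/743⌋ = 44 − 43 = 1
n=62: ⌊(63·527+220)/743⌋ − ⌊(62·527+220)/743⌋ = ⌊33421/743⌋ − ⌊32894/743⌋ = 44 − 44 = 0
n=63: ⌊(64·527+220)/743⌋ − ⌊(63·527+220)/743⌋ = ⌊33948/743⌋ − ⌊33421/743⌋ = 45 − 44 = 1
n=64: ⌊(65·527+220)/743⌋ − ⌊(64·527+220)/743⌋ = ⌊34475/743⌋ − ⌊33948/743⌋ = 46 − 45 = 1
n=65: ⌊(66·527+220)/743⌋ − ⌊(65·527+220)/743⌋ = ⌊35002/743⌋ − ⌊34475/743⌋ = 47 − 46 = 1
n=66: ⌊(67·527+220)/743⌋ − ⌊(66·527+220)/743⌋ = ⌊35529/743⌋ − ⌊35002/743⌋ = 47 − 47 = 0
n=67: ⌊(68·527+220)/743⌋ − ⌊(67·527+220)/743⌋ = ⌊36056/743⌋ − ⌊35529/743⌋ = 48 − 47 = 1
n=68: ⌊(69·527+220)/743⌋ − ⌊(68·527+220)/743⌋ = ⌊36583/743⌋ − ⌊36056/743⌋ = 49 − 48 = 1
n=69: ⌊(70·527+220)/743⌋ − ⌊(69·527+220)/743⌋ = ⌊37110/743⌋ − ⌊36583/743⌋ = 49 − 49 = 0
n=70: ⌊(71·527+220)/743⌋ − ⌊(70·527+220)/743⌋ = ⌊37637/743⌋ − ⌊37110/743⌋ = 50 − 49 = 1
n=71: ⌊(72·527+220)/743⌋ − ⌊(71·527+220)/743⌋ = ⌊38164/743⌋ − ⌊37637/743⌋ = 51 − 50 = 1
n=72: ⌊(73·527+220)/743⌋ − ⌊(72·527+220)/743⌋ = ⌊38691/743⌋ − ⌊38164/743⌋ = 52 − 51 = 1
n=73: ⌊(74·527+220)/743⌋ − ⌊(73·527+220)/743⌋ = ⌊39218/743⌋ − ⌊38691/743⌋ = 52 − 52 = 0
n=74: ⌊(75·527+220)/743⌋ − ⌊(74·527+220)/743⌋ = ⌊39745/743⌋ − ⌊39218/743⌋ = 53 − 52 = 1
n=75: ⌊(76·527+220)/743⌋ − ⌊(75·527+220)/743⌋ = ⌊40272/743⌋ − ⌊39745/743⌋ = 54 − 53 = 1
n=76: ⌊(77·527+220)/743⌋ − ⌊(76·527+220)/743⌋ = ⌊40799/743⌋ − ⌊40272/743⌋ = 54 − 54 = 0
n=77: ⌊(78·527+220)/743⌋ − ⌊(77·527+220)/743⌋ = ⌊41326/743⌋ − ⌊40799/743⌋ = 55 − 54 = 1
n=78: ⌊(79·527+220)/743⌋ − ⌊(78·527+220)/743⌋ = ⌊41853/743⌋ − ⌊41326/743⌋ = 56 − 55 = 1
n=79: ⌊(80·527+220)/743⌋ − ⌊(79·527+220)/743⌋ = ⌊42380/743⌋ − ⌊41853/743⌋ = 57 − 56 = 1
n=80: ⌊(81·527+220)/743⌋ − ⌊(80·527+220)/743⌋ = ⌊42907/743⌋ − ⌊42380/743⌋ = 57 − 57 = 0
n=81: ⌊(82·527+220)/743⌋ − ⌊(81·527+220)/743⌋ = ⌊43434/743⌋ − ⌊42907/743⌋ = 58 − 57 = 1
n=82: ⌊(83·527+220)/743⌋ − ⌊(82·527+220)/743⌋ = ⌊43961/743⌋ − ⌊43434/743⌋ = 59 − 58 = 1
n=83: ⌊(84·527+220)/743⌋ − ⌊(83·527+220)/743⌋ = ⌊44488/743⌋ − ⌊43961/743⌋ = 59 − 59 = 0
n=84: ⌊(85·527+220)/743⌋ − ⌊(84·527+220)/743⌋ = ⌊45015/743⌋ − ⌊44488/743⌋ = 60 − 59 = 1
n=85: ⌊(86·527+220)/743⌋ − ⌊(85·527+220)/743⌋ = ⌊45542/743⌋ − ⌊45015/743⌋ = 61 − 60 = 1
n=86: ⌊(87·527+220)/743⌋ − ⌊(86·527+220)/743⌋ = ⌊46069/743⌋ − ⌊45542/743⌋ = 62 − 61 = 1
n=87: ⌊(88·527+220)/743⌋ − ⌊(87·527+220)/743⌋ = ⌊46596/743⌋ − ⌊46069/743⌋ = 62 − 62 = 0
n=88: ⌊(89·527+220)/743⌋ − ⌊(88·527+220)/743⌋ = ⌊47123/743⌋ − ⌊46596/743⌋ = 63 − 62 = 1
n=89: ⌊(90·527+220)/743⌋ − ⌊(89·527+220)/743⌋ = ⌊47650/743⌋ − ⌊47123/743⌋ = 64 − 63 = 1
n=90: ⌊(91·527+220)/743⌋ − ⌊(90·527+220)/743⌋ = ⌊48177/743⌋ − ⌊47650/743⌋ = 64 − 64 = 0


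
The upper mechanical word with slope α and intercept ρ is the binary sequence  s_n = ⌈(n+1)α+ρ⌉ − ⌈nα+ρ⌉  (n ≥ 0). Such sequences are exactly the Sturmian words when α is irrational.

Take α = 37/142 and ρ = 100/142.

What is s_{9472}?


(n+1)α + ρ = (9473·37 + 100) / 142 = 350601/142
nα + ρ     = (9472·37 + 100) / 142 = 350564/142
⌈350601/142⌉ = 2470,  ⌈350564/142⌉ = 2469
s_{9472} = 2470 − 2469 = 1

1


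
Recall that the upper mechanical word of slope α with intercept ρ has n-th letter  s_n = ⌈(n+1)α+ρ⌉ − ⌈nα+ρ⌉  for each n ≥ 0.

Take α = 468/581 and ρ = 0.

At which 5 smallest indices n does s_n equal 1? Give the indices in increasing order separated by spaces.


n=0: ⌈468/581⌉−⌈0/581⌉ = 1−0 = 1  ← one
n=1: ⌈936/581⌉−⌈468/581⌉ = 2−1 = 1  ← one
n=2: ⌈1404/581⌉−⌈936/581⌉ = 3−2 = 1  ← one
n=3: ⌈1872/581⌉−⌈1404/581⌉ = 4−3 = 1  ← one
n=4: ⌈2340/581⌉−⌈1872/581⌉ = 5−4 = 1  ← one
positions of the first 5 ones: 0 1 2 3 4

0 1 2 3 4


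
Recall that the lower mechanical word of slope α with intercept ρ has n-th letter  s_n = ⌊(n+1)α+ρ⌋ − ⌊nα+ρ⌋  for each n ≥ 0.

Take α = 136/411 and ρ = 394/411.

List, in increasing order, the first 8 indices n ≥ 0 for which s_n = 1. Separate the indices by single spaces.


n=0: ⌊530/411⌋−⌊394/411⌋ = 1−0 = 1  ← one
n=1: ⌊666/411⌋−⌊530/411⌋ = 1−1 = 0
n=2: ⌊802/411⌋−⌊666/411⌋ = 1−1 = 0
n=3: ⌊938/411⌋−⌊802/411⌋ = 2−1 = 1  ← one
n=4: ⌊1074/411⌋−⌊938/411⌋ = 2−2 = 0
n=5: ⌊1210/411⌋−⌊1074/411⌋ = 2−2 = 0
n=6: ⌊1346/411⌋−⌊1210/411⌋ = 3−2 = 1  ← one
n=7: ⌊1482/411⌋−⌊1346/411⌋ = 3−3 = 0
n=8: ⌊1618/411⌋−⌊1482/411⌋ = 3−3 = 0
n=9: ⌊1754/411⌋−⌊1618/411⌋ = 4−3 = 1  ← one
n=10: ⌊1890/411⌋−⌊1754/411⌋ = 4−4 = 0
n=11: ⌊2026/411⌋−⌊1890/411⌋ = 4−4 = 0
n=12: ⌊2162/411⌋−⌊2026/411⌋ = 5−4 = 1  ← one
n=13: ⌊2298/411⌋−⌊2162/411⌋ = 5−5 = 0
n=14: ⌊2434/411⌋−⌊2298/411⌋ = 5−5 = 0
n=15: ⌊2570/411⌋−⌊2434/411⌋ = 6−5 = 1  ← one
n=16: ⌊2706/411⌋−⌊2570/411⌋ = 6−6 = 0
n=17: ⌊2842/411⌋−⌊2706/411⌋ = 6−6 = 0
n=18: ⌊2978/411⌋−⌊2842/411⌋ = 7−6 = 1  ← one
n=19: ⌊3114/411⌋−⌊2978/411⌋ = 7−7 = 0
n=20: ⌊3250/411⌋−⌊3114/411⌋ = 7−7 = 0
n=21: ⌊3386/411⌋−⌊3250/411⌋ = 8−7 = 1  ← one
positions of the first 8 ones: 0 3 6 9 12 15 18 21

0 3 6 9 12 15 18 21


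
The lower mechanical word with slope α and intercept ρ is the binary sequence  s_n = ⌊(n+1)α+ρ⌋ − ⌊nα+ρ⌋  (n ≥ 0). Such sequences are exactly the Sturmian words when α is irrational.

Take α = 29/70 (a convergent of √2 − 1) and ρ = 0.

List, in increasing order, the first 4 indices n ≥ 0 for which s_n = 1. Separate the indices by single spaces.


2 4 7 9

n=0: ⌊29/70⌋−⌊0/70⌋ = 0−0 = 0
n=1: ⌊58/70⌋−⌊29/70⌋ = 0−0 = 0
n=2: ⌊87/70⌋−⌊58/70⌋ = 1−0 = 1  ← one
n=3: ⌊116/70⌋−⌊87/70⌋ = 1−1 = 0
n=4: ⌊145/70⌋−⌊116/70⌋ = 2−1 = 1  ← one
n=5: ⌊174/70⌋−⌊145/70⌋ = 2−2 = 0
n=6: ⌊203/70⌋−⌊174/70⌋ = 2−2 = 0
n=7: ⌊232/70⌋−⌊203/70⌋ = 3−2 = 1  ← one
n=8: ⌊261/70⌋−⌊232/70⌋ = 3−3 = 0
n=9: ⌊290/70⌋−⌊261/70⌋ = 4−3 = 1  ← one
positions of the first 4 ones: 2 4 7 9


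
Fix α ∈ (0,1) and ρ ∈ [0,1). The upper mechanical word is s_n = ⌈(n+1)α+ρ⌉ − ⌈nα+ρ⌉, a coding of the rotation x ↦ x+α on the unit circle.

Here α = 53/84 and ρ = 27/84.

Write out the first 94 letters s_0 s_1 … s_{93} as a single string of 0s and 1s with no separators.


0110110101101101101011011010110110110101101101011011011010110110101101101101011011010110110101

n=0: ⌈(1·53+27)/84⌉ − ⌈(0·53+27)/84⌉ = ⌈80/84⌉ − ⌈27/84⌉ = 1 − 1 = 0
n=1: ⌈(2·53+27)/84⌉ − ⌈(1·53+27)/84⌉ = ⌈133/84⌉ − ⌈80/84⌉ = 2 − 1 = 1
n=2: ⌈(3·53+27)/84⌉ − ⌈(2·53+27)/84⌉ = ⌈186/84⌉ − ⌈133/84⌉ = 3 − 2 = 1
n=3: ⌈(4·53+27)/84⌉ − ⌈(3·53+27)/84⌉ = ⌈239/84⌉ − ⌈186/84⌉ = 3 − 3 = 0
n=4: ⌈(5·53+27)/84⌉ − ⌈(4·53+27)/84⌉ = ⌈292/84⌉ − ⌈239/84⌉ = 4 − 3 = 1
n=5: ⌈(6·53+27)/84⌉ − ⌈(5·53+27)/84⌉ = ⌈345/84⌉ − ⌈292/84⌉ = 5 − 4 = 1
n=6: ⌈(7·53+27)/84⌉ − ⌈(6·53+27)/84⌉ = ⌈398/84⌉ − ⌈345/84⌉ = 5 − 5 = 0
n=7: ⌈(8·53+27)/84⌉ − ⌈(7·53+27)/84⌉ = ⌈451/84⌉ − ⌈398/84⌉ = 6 − 5 = 1
n=8: ⌈(9·53+27)/84⌉ − ⌈(8·53+27)/84⌉ = ⌈504/84⌉ − ⌈451/84⌉ = 6 − 6 = 0
n=9: ⌈(10·53+27)/84⌉ − ⌈(9·53+27)/84⌉ = ⌈557/84⌉ − ⌈504/84⌉ = 7 − 6 = 1
n=10: ⌈(11·53+27)/84⌉ − ⌈(10·53+27)/84⌉ = ⌈610/84⌉ − ⌈557/84⌉ = 8 − 7 = 1
n=11: ⌈(12·53+27)/84⌉ − ⌈(11·53+27)/84⌉ = ⌈663/84⌉ − ⌈610/84⌉ = 8 − 8 = 0
n=12: ⌈(13·53+27)/84⌉ − ⌈(12·53+27)/84⌉ = ⌈716/84⌉ − ⌈663/84⌉ = 9 − 8 = 1
n=13: ⌈(14·53+27)/84⌉ − ⌈(13·53+27)/84⌉ = ⌈769/84⌉ − ⌈716/84⌉ = 10 − 9 = 1
n=14: ⌈(15·53+27)/84⌉ − ⌈(14·53+27)/84⌉ = ⌈822/84⌉ − ⌈769/84⌉ = 10 − 10 = 0
n=15: ⌈(16·53+27)/84⌉ − ⌈(15·53+27)/84⌉ = ⌈875/84⌉ − ⌈822/84⌉ = 11 − 10 = 1
n=16: ⌈(17·53+27)/84⌉ − ⌈(16·53+27)/84⌉ = ⌈928/84⌉ − ⌈875/84⌉ = 12 − 11 = 1
n=17: ⌈(18·53+27)/84⌉ − ⌈(17·53+27)/84⌉ = ⌈981/84⌉ − ⌈928/84⌉ = 12 − 12 = 0
n=18: ⌈(19·53+27)/84⌉ − ⌈(18·53+27)/84⌉ = ⌈1034/84⌉ − ⌈981/84⌉ = 13 − 12 = 1
n=19: ⌈(20·53+27)/84⌉ − ⌈(19·53+27)/84⌉ = ⌈1087/84⌉ − ⌈1034/84⌉ = 13 − 13 = 0
n=20: ⌈(21·53+27)/84⌉ − ⌈(20·53+27)/84⌉ = ⌈1140/84⌉ − ⌈1087/84⌉ = 14 − 13 = 1
n=21: ⌈(22·53+27)/84⌉ − ⌈(21·53+27)/84⌉ = ⌈1193/84⌉ − ⌈1140/84⌉ = 15 − 14 = 1
n=22: ⌈(23·53+27)/84⌉ − ⌈(22·53+27)/84⌉ = ⌈1246/84⌉ − ⌈1193/84⌉ = 15 − 15 = 0
n=23: ⌈(24·53+27)/84⌉ − ⌈(23·53+27)/84⌉ = ⌈1299/84⌉ − ⌈1246/84⌉ = 16 − 15 = 1
n=24: ⌈(25·53+27)/84⌉ − ⌈(24·53+27)/84⌉ = ⌈1352/84⌉ − ⌈1299/84⌉ = 17 − 16 = 1
n=25: ⌈(26·53+27)/84⌉ − ⌈(25·53+27)/84⌉ = ⌈1405/84⌉ − ⌈1352/84⌉ = 17 − 17 = 0
n=26: ⌈(27·53+27)/84⌉ − ⌈(26·53+27)/84⌉ = ⌈1458/84⌉ − ⌈1405/84⌉ = 18 − 17 = 1
n=27: ⌈(28·53+27)/84⌉ − ⌈(27·53+27)/84⌉ = ⌈1511/84⌉ − ⌈1458/84⌉ = 18 − 18 = 0
n=28: ⌈(29·53+27)/84⌉ − ⌈(28·53+27)/84⌉ = ⌈1564/84⌉ − ⌈1511/84⌉ = 19 − 18 = 1
n=29: ⌈(30·53+27)/84⌉ − ⌈(29·53+27)/84⌉ = ⌈1617/84⌉ − ⌈1564/84⌉ = 20 − 19 = 1
n=30: ⌈(31·53+27)/84⌉ − ⌈(30·53+27)/84⌉ = ⌈1670/84⌉ − ⌈1617/84⌉ = 20 − 20 = 0
n=31: ⌈(32·53+27)/84⌉ − ⌈(31·53+27)/84⌉ = ⌈1723/84⌉ − ⌈1670/84⌉ = 21 − 20 = 1
n=32: ⌈(33·53+27)/84⌉ − ⌈(32·53+27)/84⌉ = ⌈1776/84⌉ − ⌈1723/84⌉ = 22 − 21 = 1
n=33: ⌈(34·53+27)/84⌉ − ⌈(33·53+27)/84⌉ = ⌈1829/84⌉ − ⌈1776/84⌉ = 22 − 22 = 0
n=34: ⌈(35·53+27)/84⌉ − ⌈(34·53+27)/84⌉ = ⌈1882/84⌉ − ⌈1829/84⌉ = 23 − 22 = 1
n=35: ⌈(36·53+27)/84⌉ − ⌈(35·53+27)/84⌉ = ⌈1935/84⌉ − ⌈1882/84⌉ = 24 − 23 = 1
n=36: ⌈(37·53+27)/84⌉ − ⌈(36·53+27)/84⌉ = ⌈1988/84⌉ − ⌈1935/84⌉ = 24 − 24 = 0
n=37: ⌈(38·53+27)/84⌉ − ⌈(37·53+27)/84⌉ = ⌈2041/84⌉ − ⌈1988/84⌉ = 25 − 24 = 1
n=38: ⌈(39·53+27)/84⌉ − ⌈(38·53+27)/84⌉ = ⌈2094/84⌉ − ⌈2041/84⌉ = 25 − 25 = 0
n=39: ⌈(40·53+27)/84⌉ − ⌈(39·53+27)/84⌉ = ⌈2147/84⌉ − ⌈2094/84⌉ = 26 − 25 = 1
n=40: ⌈(41·53+27)/84⌉ − ⌈(40·53+27)/84⌉ = ⌈2200/84⌉ − ⌈2147/84⌉ = 27 − 26 = 1
n=41: ⌈(42·53+27)/84⌉ − ⌈(41·53+27)/84⌉ = ⌈2253/84⌉ − ⌈2200/84⌉ = 27 − 27 = 0
n=42: ⌈(43·53+27)/84⌉ − ⌈(42·53+27)/84⌉ = ⌈2306/84⌉ − ⌈2253/84⌉ = 28 − 27 = 1
n=43: ⌈(44·53+27)/84⌉ − ⌈(43·53+27)/84⌉ = ⌈2359/84⌉ − ⌈2306/84⌉ = 29 − 28 = 1
n=44: ⌈(45·53+27)/84⌉ − ⌈(44·53+27)/84⌉ = ⌈2412/84⌉ − ⌈2359/84⌉ = 29 − 29 = 0
n=45: ⌈(46·53+27)/84⌉ − ⌈(45·53+27)/84⌉ = ⌈2465/84⌉ − ⌈2412/84⌉ = 30 − 29 = 1
n=46: ⌈(47·53+27)/84⌉ − ⌈(46·53+27)/84⌉ = ⌈2518/84⌉ − ⌈2465/84⌉ = 30 − 30 = 0
n=47: ⌈(48·53+27)/84⌉ − ⌈(47·53+27)/84⌉ = ⌈2571/84⌉ − ⌈2518/84⌉ = 31 − 30 = 1
n=48: ⌈(49·53+27)/84⌉ − ⌈(48·53+27)/84⌉ = ⌈2624/84⌉ − ⌈2571/84⌉ = 32 − 31 = 1
n=49: ⌈(50·53+27)/84⌉ − ⌈(49·53+27)/84⌉ = ⌈2677/84⌉ − ⌈2624/84⌉ = 32 − 32 = 0
n=50: ⌈(51·53+27)/84⌉ − ⌈(50·53+27)/84⌉ = ⌈2730/84⌉ − ⌈2677/84⌉ = 33 − 32 = 1
n=51: ⌈(52·53+27)/84⌉ − ⌈(51·53+27)/84⌉ = ⌈2783/84⌉ − ⌈2730/84⌉ = 34 − 33 = 1
n=52: ⌈(53·53+27)/84⌉ − ⌈(52·53+27)/84⌉ = ⌈2836/84⌉ − ⌈2783/84⌉ = 34 − 34 = 0
n=53: ⌈(54·53+27)/84⌉ − ⌈(53·53+27)/84⌉ = ⌈2889/84⌉ − ⌈2836/84⌉ = 35 − 34 = 1
n=54: ⌈(55·53+27)/84⌉ − ⌈(54·53+27)/84⌉ = ⌈2942/84⌉ − ⌈2889/84⌉ = 36 − 35 = 1
n=55: ⌈(56·53+27)/84⌉ − ⌈(55·53+27)/84⌉ = ⌈2995/84⌉ − ⌈2942/84⌉ = 36 − 36 = 0
n=56: ⌈(57·53+27)/84⌉ − ⌈(56·53+27)/84⌉ = ⌈3048/84⌉ − ⌈2995/84⌉ = 37 − 36 = 1
n=57: ⌈(58·53+27)/84⌉ − ⌈(57·53+27)/84⌉ = ⌈3101/84⌉ − ⌈3048/84⌉ = 37 − 37 = 0
n=58: ⌈(59·53+27)/84⌉ − ⌈(58·53+27)/84⌉ = ⌈3154/84⌉ − ⌈3101/84⌉ = 38 − 37 = 1
n=59: ⌈(60·53+27)/84⌉ − ⌈(59·53+27)/84⌉ = ⌈3207/84⌉ − ⌈3154/84⌉ = 39 − 38 = 1
n=60: ⌈(61·53+27)/84⌉ − ⌈(60·53+27)/84⌉ = ⌈3260/84⌉ − ⌈3207/84⌉ = 39 − 39 = 0
n=61: ⌈(62·53+27)/84⌉ − ⌈(61·53+27)/84⌉ = ⌈3313/84⌉ − ⌈3260/84⌉ = 40 − 39 = 1
n=62: ⌈(63·53+27)/84⌉ − ⌈(62·53+27)/84⌉ = ⌈3366/84⌉ − ⌈3313/84⌉ = 41 − 40 = 1
n=63: ⌈(64·53+27)/84⌉ − ⌈(63·53+27)/84⌉ = ⌈3419/84⌉ − ⌈3366/84⌉ = 41 − 41 = 0
n=64: ⌈(65·53+27)/84⌉ − ⌈(64·53+27)/84⌉ = ⌈3472/84⌉ − ⌈3419/84⌉ = 42 − 41 = 1
n=65: ⌈(66·53+27)/84⌉ − ⌈(65·53+27)/84⌉ = ⌈3525/84⌉ − ⌈3472/84⌉ = 42 − 42 = 0
n=66: ⌈(67·53+27)/84⌉ − ⌈(66·53+27)/84⌉ = ⌈3578/84⌉ − ⌈3525/84⌉ = 43 − 42 = 1
n=67: ⌈(68·53+27)/84⌉ − ⌈(67·53+27)/84⌉ = ⌈3631/84⌉ − ⌈3578/84⌉ = 44 − 43 = 1
n=68: ⌈(69·53+27)/84⌉ − ⌈(68·53+27)/84⌉ = ⌈3684/84⌉ − ⌈3631/84⌉ = 44 − 44 = 0
n=69: ⌈(70·53+27)/84⌉ − ⌈(69·53+27)/84⌉ = ⌈3737/84⌉ − ⌈3684/84⌉ = 45 − 44 = 1
n=70: ⌈(71·53+27)/84⌉ − ⌈(70·53+27)/84⌉ = ⌈3790/84⌉ − ⌈3737/84⌉ = 46 − 45 = 1
n=71: ⌈(72·53+27)/84⌉ − ⌈(71·53+27)/84⌉ = ⌈3843/84⌉ − ⌈3790/84⌉ = 46 − 46 = 0
n=72: ⌈(73·53+27)/84⌉ − ⌈(72·53+27)/84⌉ = ⌈3896/84⌉ − ⌈3843/84⌉ = 47 − 46 = 1
n=73: ⌈(74·53+27)/84⌉ − ⌈(73·53+27)/84⌉ = ⌈3949/84⌉ − ⌈3896/84⌉ = 48 − 47 = 1
n=74: ⌈(75·53+27)/84⌉ − ⌈(74·53+27)/84⌉ = ⌈4002/84⌉ − ⌈3949/84⌉ = 48 − 48 = 0
n=75: ⌈(76·53+27)/84⌉ − ⌈(75·53+27)/84⌉ = ⌈4055/84⌉ − ⌈4002/84⌉ = 49 − 48 = 1
n=76: ⌈(77·53+27)/84⌉ − ⌈(76·53+27)/84⌉ = ⌈4108/84⌉ − ⌈4055/84⌉ = 49 − 49 = 0
n=77: ⌈(78·53+27)/84⌉ − ⌈(77·53+27)/84⌉ = ⌈4161/84⌉ − ⌈4108/84⌉ = 50 − 49 = 1
n=78: ⌈(79·53+27)/84⌉ − ⌈(78·53+27)/84⌉ = ⌈4214/84⌉ − ⌈4161/84⌉ = 51 − 50 = 1
n=79: ⌈(80·53+27)/84⌉ − ⌈(79·53+27)/84⌉ = ⌈4267/84⌉ − ⌈4214/84⌉ = 51 − 51 = 0
n=80: ⌈(81·53+27)/84⌉ − ⌈(80·53+27)/84⌉ = ⌈4320/84⌉ − ⌈4267/84⌉ = 52 − 51 = 1
n=81: ⌈(82·53+27)/84⌉ − ⌈(81·53+27)/84⌉ = ⌈4373/84⌉ − ⌈4320/84⌉ = 53 − 52 = 1
n=82: ⌈(83·53+27)/84⌉ − ⌈(82·53+27)/84⌉ = ⌈4426/84⌉ − ⌈4373/84⌉ = 53 − 53 = 0
n=83: ⌈(84·53+27)/84⌉ − ⌈(83·53+27)/84⌉ = ⌈4479/84⌉ − ⌈4426/84⌉ = 54 − 53 = 1
n=84: ⌈(85·53+27)/84⌉ − ⌈(84·53+27)/84⌉ = ⌈4532/84⌉ − ⌈4479/84⌉ = 54 − 54 = 0
n=85: ⌈(86·53+27)/84⌉ − ⌈(85·53+27)/84⌉ = ⌈4585/84⌉ − ⌈4532/84⌉ = 55 − 54 = 1
n=86: ⌈(87·53+27)/84⌉ − ⌈(86·53+27)/84⌉ = ⌈4638/84⌉ − ⌈4585/84⌉ = 56 − 55 = 1
n=87: ⌈(88·53+27)/84⌉ − ⌈(87·53+27)/84⌉ = ⌈4691/84⌉ − ⌈4638/84⌉ = 56 − 56 = 0
n=88: ⌈(89·53+27)/84⌉ − ⌈(88·53+27)/84⌉ = ⌈4744/84⌉ − ⌈4691/84⌉ = 57 − 56 = 1
n=89: ⌈(90·53+27)/84⌉ − ⌈(89·53+27)/84⌉ = ⌈4797/84⌉ − ⌈4744/84⌉ = 58 − 57 = 1
n=90: ⌈(91·53+27)/84⌉ − ⌈(90·53+27)/84⌉ = ⌈4850/84⌉ − ⌈4797/84⌉ = 58 − 58 = 0
n=91: ⌈(92·53+27)/84⌉ − ⌈(91·53+27)/84⌉ = ⌈4903/84⌉ − ⌈4850/84⌉ = 59 − 58 = 1
n=92: ⌈(93·53+27)/84⌉ − ⌈(92·53+27)/84⌉ = ⌈4956/84⌉ − ⌈4903/84⌉ = 59 − 59 = 0
n=93: ⌈(94·53+27)/84⌉ − ⌈(93·53+27)/84⌉ = ⌈5009/84⌉ − ⌈4956/84⌉ = 60 − 59 = 1


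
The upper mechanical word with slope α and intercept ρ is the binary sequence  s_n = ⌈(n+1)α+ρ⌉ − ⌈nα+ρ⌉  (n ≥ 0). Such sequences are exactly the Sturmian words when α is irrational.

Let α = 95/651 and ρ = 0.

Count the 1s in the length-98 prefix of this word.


15

#1s = Σ_{n=0}^{97} s_n = Σ_{n=0}^{97} (⌈(n+1)α+ρ⌉ − ⌈nα+ρ⌉)
the sum telescopes: every ⌈nα+ρ⌉ with 0 < n < 98 appears once with + and once with −, leaving ⌈98α+ρ⌉ − ⌈0·α+ρ⌉
98α + ρ = (98·95) / 651 = 9310/651
ρ = 0/651
⌈9310/651⌉ = 15,  ⌈0/651⌉ = 0
#1s = 15 − 0 = 15


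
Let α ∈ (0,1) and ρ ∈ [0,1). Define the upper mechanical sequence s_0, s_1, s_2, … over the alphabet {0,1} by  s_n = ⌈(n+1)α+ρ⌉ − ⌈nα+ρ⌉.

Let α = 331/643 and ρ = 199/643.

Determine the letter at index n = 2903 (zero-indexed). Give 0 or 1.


(n+1)α + ρ = (2904·331 + 199) / 643 = 961423/643
nα + ρ     = (2903·331 + 199) / 643 = 961092/643
⌈961423/643⌉ = 1496,  ⌈961092/643⌉ = 1495
s_{2903} = 1496 − 1495 = 1

1


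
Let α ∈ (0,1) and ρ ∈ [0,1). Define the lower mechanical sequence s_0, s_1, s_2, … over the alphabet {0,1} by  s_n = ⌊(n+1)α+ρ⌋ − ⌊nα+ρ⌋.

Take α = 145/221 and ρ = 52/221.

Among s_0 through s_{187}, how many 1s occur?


123

#1s = Σ_{n=0}^{187} s_n = Σ_{n=0}^{187} (⌊(n+1)α+ρ⌋ − ⌊nα+ρ⌋)
the sum telescopes: every ⌊nα+ρ⌋ with 0 < n < 188 appears once with + and once with −, leaving ⌊188α+ρ⌋ − ⌊0·α+ρ⌋
188α + ρ = (188·145 + 52) / 221 = 27312/221
ρ = 52/221
⌊27312/221⌋ = 123,  ⌊52/221⌋ = 0
#1s = 123 − 0 = 123


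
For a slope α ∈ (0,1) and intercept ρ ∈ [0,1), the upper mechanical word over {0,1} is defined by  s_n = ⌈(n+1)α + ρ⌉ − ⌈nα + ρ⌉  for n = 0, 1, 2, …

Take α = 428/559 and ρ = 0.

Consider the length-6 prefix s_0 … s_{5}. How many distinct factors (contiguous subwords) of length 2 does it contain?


t_n = ⌈(n·428)/559⌉ for n = 0 … 6:
  n=0…6: ⌈0/559⌉=0 ⌈428/559⌉=1 ⌈856/559⌉=2 ⌈1284/559⌉=3 ⌈1712/559⌉=4 ⌈2140/559⌉=4 ⌈2568/559⌉=5
s_n = t_(n+1) − t_n for n = 0 … 5 gives
prefix = 111101
slide a length-2 window over [0..1] … [4..5] (5 windows); first occurrence of each distinct factor:
  [  0..  1] 11
  [  3..  4] 10
  [  4..  5] 01
  (the other 2 windows repeat one of these)
distinct factors: {01, 10, 11}
count = 3  (Sturmian bound for length 2 is 3)

3


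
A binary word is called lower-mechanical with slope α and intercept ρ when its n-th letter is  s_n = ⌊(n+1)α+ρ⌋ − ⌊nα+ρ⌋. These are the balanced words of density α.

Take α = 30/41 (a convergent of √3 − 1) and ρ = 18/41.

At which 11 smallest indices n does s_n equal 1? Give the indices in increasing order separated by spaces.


0 2 3 4 6 7 8 10 11 13 14

n=0: ⌊48/41⌋−⌊18/41⌋ = 1−0 = 1  ← one
n=1: ⌊78/41⌋−⌊48/41⌋ = 1−1 = 0
n=2: ⌊108/41⌋−⌊78/41⌋ = 2−1 = 1  ← one
n=3: ⌊138/41⌋−⌊108/41⌋ = 3−2 = 1  ← one
n=4: ⌊168/41⌋−⌊138/41⌋ = 4−3 = 1  ← one
n=5: ⌊198/41⌋−⌊168/41⌋ = 4−4 = 0
n=6: ⌊228/41⌋−⌊198/41⌋ = 5−4 = 1  ← one
n=7: ⌊258/41⌋−⌊228/41⌋ = 6−5 = 1  ← one
n=8: ⌊288/41⌋−⌊258/41⌋ = 7−6 = 1  ← one
n=9: ⌊318/41⌋−⌊288/41⌋ = 7−7 = 0
n=10: ⌊348/41⌋−⌊318/41⌋ = 8−7 = 1  ← one
n=11: ⌊378/41⌋−⌊348/41⌋ = 9−8 = 1  ← one
n=12: ⌊408/41⌋−⌊378/41⌋ = 9−9 = 0
n=13: ⌊438/41⌋−⌊408/41⌋ = 10−9 = 1  ← one
n=14: ⌊468/41⌋−⌊438/41⌋ = 11−10 = 1  ← one
positions of the first 11 ones: 0 2 3 4 6 7 8 10 11 13 14
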